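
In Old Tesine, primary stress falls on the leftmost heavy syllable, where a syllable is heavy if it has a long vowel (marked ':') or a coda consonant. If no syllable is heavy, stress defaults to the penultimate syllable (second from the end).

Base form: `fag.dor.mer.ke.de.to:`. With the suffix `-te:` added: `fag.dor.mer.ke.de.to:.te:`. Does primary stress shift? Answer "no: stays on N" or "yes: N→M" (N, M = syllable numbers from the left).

no: stays on 1

Base `fag.dor.mer.ke.de.to:` (6 syllables):
  Weights: 1 fag H, 2 dor H, 3 mer H, 4 ke L, 5 de L, 6 to: H.
  Heavy syllables in the domain: 1, 2, 3, 6. The leftmost is syllable 1 (fag).
  → primary stress on syllable 1.
Suffixed `fag.dor.mer.ke.de.to:.te:` (7 syllables):
  Weights: 1 fag H, 2 dor H, 3 mer H, 4 ke L, 5 de L, 6 to: H, 7 te: H.
  Heavy syllables in the domain: 1, 2, 3, 6, 7. The leftmost is syllable 1 (fag).
  → primary stress on syllable 1.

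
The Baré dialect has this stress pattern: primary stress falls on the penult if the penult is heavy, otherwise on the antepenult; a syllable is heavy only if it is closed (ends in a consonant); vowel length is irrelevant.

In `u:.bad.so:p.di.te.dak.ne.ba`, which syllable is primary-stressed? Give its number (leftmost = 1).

Weights: 6 dak H, 7 ne L, 8 ba L.
The penult (syllable 7, ne) is light, so stress falls on the antepenult (syllable 6, dak).
Primary stress: syllable 6 → u:.bad.so:p.di.te.ˈdak.ne.ba.

6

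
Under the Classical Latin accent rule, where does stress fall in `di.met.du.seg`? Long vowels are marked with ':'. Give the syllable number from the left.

Classical Latin: stress the penult if heavy (long vowel or closed), else the antepenult.
Weights: 2 met H, 3 du L, 4 seg H.
The penult (syllable 3, du) is light, so stress falls on the antepenult (syllable 2, met).
Stress on syllable 2: di.ˈmet.du.seg.

2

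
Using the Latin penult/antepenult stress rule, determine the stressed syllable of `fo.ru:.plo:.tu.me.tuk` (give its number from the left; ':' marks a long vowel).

4

Classical Latin: stress the penult if heavy (long vowel or closed), else the antepenult.
Weights: 4 tu L, 5 me L, 6 tuk H.
The penult (syllable 5, me) is light, so stress falls on the antepenult (syllable 4, tu).
Stress on syllable 4: fo.ru:.plo:.ˈtu.me.tuk.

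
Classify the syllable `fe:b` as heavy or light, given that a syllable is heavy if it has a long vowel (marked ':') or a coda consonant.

`fe:b`: long vowel, closed (coda /b/). Long vowel and closed → heavy.

heavy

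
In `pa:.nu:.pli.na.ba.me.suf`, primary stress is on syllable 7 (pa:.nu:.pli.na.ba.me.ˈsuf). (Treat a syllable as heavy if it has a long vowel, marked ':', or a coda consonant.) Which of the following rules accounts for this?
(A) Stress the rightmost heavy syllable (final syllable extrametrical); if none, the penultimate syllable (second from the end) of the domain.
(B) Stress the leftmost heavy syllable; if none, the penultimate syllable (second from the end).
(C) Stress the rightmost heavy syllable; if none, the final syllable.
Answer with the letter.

Rule A → syllable 2 (observed: 7).
Rule B → syllable 1 (observed: 7).
Rule C → syllable 7 ✓.

C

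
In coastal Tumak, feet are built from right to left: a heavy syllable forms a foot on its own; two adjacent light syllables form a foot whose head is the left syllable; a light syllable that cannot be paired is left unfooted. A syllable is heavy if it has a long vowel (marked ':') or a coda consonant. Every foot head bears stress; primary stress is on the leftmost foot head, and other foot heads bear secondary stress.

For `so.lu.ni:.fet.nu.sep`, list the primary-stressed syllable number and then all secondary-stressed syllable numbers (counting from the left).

Weights: 1 so L, 2 lu L, 3 ni: H, 4 fet H, 5 nu L, 6 sep H.
Parse right to left (heavy = foot alone; LL = one foot; stranded L unfooted): (ˈso.lu) (ˈni:) (ˈfet) nu (ˈsep).
Foot heads: 1, 3, 4, 6.
Primary stress on the leftmost head = syllable 1.
Secondary stress on 3, 4, 6: ˈso.lu.ˌni:.ˌfet.nu.ˌsep.

primary 1, secondary 3, 4, 6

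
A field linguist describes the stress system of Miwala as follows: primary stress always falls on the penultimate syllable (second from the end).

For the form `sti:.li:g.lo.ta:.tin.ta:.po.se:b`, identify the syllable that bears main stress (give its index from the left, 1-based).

The word has 8 syllables; the penultimate syllable (second from the end) is syllable 7 (po).
Primary stress: syllable 7 → sti:.li:g.lo.ta:.tin.ta:.ˈpo.se:b.

7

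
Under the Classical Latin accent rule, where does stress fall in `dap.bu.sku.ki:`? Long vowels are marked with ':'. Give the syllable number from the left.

Classical Latin: stress the penult if heavy (long vowel or closed), else the antepenult.
Weights: 2 bu L, 3 sku L, 4 ki: H.
The penult (syllable 3, sku) is light, so stress falls on the antepenult (syllable 2, bu).
Stress on syllable 2: dap.ˈbu.sku.ki:.

2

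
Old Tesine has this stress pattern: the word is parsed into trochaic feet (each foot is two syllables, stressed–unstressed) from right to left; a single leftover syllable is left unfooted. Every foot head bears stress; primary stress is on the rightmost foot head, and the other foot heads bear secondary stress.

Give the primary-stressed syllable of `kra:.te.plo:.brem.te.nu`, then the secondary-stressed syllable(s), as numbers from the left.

primary 5, secondary 1, 3

Parse right to left into trochaic (ˈσσ) feet: (ˈkra:.te) (ˈplo:.brem) (ˈte.nu).
Foot heads (stressed positions): 1, 3, 5.
End Rule Rightmost: primary stress on the rightmost head = syllable 5.
Secondary stress on 1, 3: ˌkra:.te.ˌplo:.brem.ˈte.nu.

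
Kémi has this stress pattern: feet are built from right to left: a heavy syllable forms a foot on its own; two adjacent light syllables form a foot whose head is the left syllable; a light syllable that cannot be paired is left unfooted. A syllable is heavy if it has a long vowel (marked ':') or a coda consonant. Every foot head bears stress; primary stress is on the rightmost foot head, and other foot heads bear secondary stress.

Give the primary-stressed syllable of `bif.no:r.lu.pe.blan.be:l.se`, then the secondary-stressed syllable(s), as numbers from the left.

primary 6, secondary 1, 2, 3, 5

Weights: 1 bif H, 2 no:r H, 3 lu L, 4 pe L, 5 blan H, 6 be:l H, 7 se L.
Parse right to left (heavy = foot alone; LL = one foot; stranded L unfooted): (ˈbif) (ˈno:r) (ˈlu.pe) (ˈblan) (ˈbe:l) se.
Foot heads: 1, 2, 3, 5, 6.
Primary stress on the rightmost head = syllable 6.
Secondary stress on 1, 2, 3, 5: ˌbif.ˌno:r.ˌlu.pe.ˌblan.ˈbe:l.se.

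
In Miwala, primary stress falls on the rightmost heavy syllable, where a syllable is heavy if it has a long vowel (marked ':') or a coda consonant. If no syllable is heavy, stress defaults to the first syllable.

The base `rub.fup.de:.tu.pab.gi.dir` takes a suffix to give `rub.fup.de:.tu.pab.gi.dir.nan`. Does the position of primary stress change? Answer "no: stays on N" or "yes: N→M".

yes: 7→8

Base `rub.fup.de:.tu.pab.gi.dir` (7 syllables):
  Weights: 1 rub H, 2 fup H, 3 de: H, 4 tu L, 5 pab H, 6 gi L, 7 dir H.
  Heavy syllables in the domain: 1, 2, 3, 5, 7. The rightmost is syllable 7 (dir).
  → primary stress on syllable 7.
Suffixed `rub.fup.de:.tu.pab.gi.dir.nan` (8 syllables):
  Weights: 1 rub H, 2 fup H, 3 de: H, 4 tu L, 5 pab H, 6 gi L, 7 dir H, 8 nan H.
  Heavy syllables in the domain: 1, 2, 3, 5, 7, 8. The rightmost is syllable 8 (nan).
  → primary stress on syllable 8.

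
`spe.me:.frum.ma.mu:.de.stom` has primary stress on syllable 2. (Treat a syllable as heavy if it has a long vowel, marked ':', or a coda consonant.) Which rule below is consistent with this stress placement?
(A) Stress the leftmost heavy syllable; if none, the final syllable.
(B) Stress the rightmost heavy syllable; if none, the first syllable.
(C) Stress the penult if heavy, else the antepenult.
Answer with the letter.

Rule A → syllable 2 ✓.
Rule B → syllable 7 (observed: 2).
Rule C → syllable 5 (observed: 2).

A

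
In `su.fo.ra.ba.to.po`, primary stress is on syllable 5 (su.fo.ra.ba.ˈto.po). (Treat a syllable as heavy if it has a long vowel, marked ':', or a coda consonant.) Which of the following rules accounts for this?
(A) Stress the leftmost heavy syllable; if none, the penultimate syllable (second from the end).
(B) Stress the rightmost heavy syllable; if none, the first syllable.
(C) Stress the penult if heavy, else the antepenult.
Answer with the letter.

A

Rule A → syllable 5 ✓.
Rule B → syllable 1 (observed: 5).
Rule C → syllable 4 (observed: 5).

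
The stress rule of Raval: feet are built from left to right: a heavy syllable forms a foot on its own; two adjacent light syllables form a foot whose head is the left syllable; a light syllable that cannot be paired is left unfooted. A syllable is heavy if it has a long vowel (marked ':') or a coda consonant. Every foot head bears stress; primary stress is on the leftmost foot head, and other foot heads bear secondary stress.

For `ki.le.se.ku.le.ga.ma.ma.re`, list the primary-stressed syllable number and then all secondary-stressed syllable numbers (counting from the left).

Weights: 1 ki L, 2 le L, 3 se L, 4 ku L, 5 le L, 6 ga L, 7 ma L, 8 ma L, 9 re L.
Parse left to right (heavy = foot alone; LL = one foot; stranded L unfooted): (ˈki.le) (ˈse.ku) (ˈle.ga) (ˈma.ma) re.
Foot heads: 1, 3, 5, 7.
Primary stress on the leftmost head = syllable 1.
Secondary stress on 3, 5, 7: ˈki.le.ˌse.ku.ˌle.ga.ˌma.ma.re.

primary 1, secondary 3, 5, 7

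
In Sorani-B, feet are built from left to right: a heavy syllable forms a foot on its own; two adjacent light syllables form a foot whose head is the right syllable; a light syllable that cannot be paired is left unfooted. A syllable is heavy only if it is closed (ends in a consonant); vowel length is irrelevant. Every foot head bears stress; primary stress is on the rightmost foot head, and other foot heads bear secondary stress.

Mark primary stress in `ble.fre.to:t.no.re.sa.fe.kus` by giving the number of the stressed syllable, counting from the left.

8

Weights: 1 ble L, 2 fre L, 3 to:t H, 4 no L, 5 re L, 6 sa L, 7 fe L, 8 kus H.
Parse left to right (heavy = foot alone; LL = one foot; stranded L unfooted): (ble.ˈfre) (ˈto:t) (no.ˈre) (sa.ˈfe) (ˈkus).
Foot heads: 2, 3, 5, 7, 8.
Primary stress on the rightmost head = syllable 8.
Primary stress: syllable 8 → ble.fre.to:t.no.re.sa.fe.ˈkus.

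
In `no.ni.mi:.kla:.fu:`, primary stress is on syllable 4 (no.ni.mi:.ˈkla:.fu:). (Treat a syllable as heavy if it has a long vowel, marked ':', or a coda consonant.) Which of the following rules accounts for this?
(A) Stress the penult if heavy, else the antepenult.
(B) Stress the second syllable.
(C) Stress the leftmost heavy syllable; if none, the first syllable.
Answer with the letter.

A

Rule A → syllable 4 ✓.
Rule B → syllable 2 (observed: 4).
Rule C → syllable 3 (observed: 4).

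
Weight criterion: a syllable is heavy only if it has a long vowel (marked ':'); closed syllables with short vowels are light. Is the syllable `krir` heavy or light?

`krir`: short vowel, closed (coda /r/). Short vowel → light.

light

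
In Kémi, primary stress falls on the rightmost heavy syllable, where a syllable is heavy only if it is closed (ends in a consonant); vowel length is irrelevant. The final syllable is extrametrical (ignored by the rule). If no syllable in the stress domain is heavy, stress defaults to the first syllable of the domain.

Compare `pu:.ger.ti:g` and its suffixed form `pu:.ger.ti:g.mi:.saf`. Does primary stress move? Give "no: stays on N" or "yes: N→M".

yes: 2→3

Base `pu:.ger.ti:g` (3 syllables):
  The final syllable (3, ti:g) is extrametrical; the stress domain is syllables 1–2.
  Weights: 1 pu: L, 2 ger H.
  Heavy syllables in the domain: 2. The rightmost is syllable 2 (ger).
  → primary stress on syllable 2.
Suffixed `pu:.ger.ti:g.mi:.saf` (5 syllables):
  The final syllable (5, saf) is extrametrical; the stress domain is syllables 1–4.
  Weights: 1 pu: L, 2 ger H, 3 ti:g H, 4 mi: L.
  Heavy syllables in the domain: 2, 3. The rightmost is syllable 3 (ti:g).
  → primary stress on syllable 3.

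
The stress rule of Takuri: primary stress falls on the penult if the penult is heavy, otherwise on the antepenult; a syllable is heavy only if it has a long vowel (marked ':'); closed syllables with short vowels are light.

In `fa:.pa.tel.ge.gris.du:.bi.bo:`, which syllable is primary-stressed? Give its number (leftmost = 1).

6

Weights: 6 du: H, 7 bi L, 8 bo: H.
The penult (syllable 7, bi) is light, so stress falls on the antepenult (syllable 6, du:).
Primary stress: syllable 6 → fa:.pa.tel.ge.gris.ˈdu:.bi.bo:.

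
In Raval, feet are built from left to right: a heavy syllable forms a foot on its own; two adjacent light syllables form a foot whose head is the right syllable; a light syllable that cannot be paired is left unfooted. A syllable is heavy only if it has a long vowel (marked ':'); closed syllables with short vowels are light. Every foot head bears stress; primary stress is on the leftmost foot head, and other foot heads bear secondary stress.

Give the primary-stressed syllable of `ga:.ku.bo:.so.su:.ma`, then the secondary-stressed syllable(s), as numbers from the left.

primary 1, secondary 3, 5

Weights: 1 ga: H, 2 ku L, 3 bo: H, 4 so L, 5 su: H, 6 ma L.
Parse left to right (heavy = foot alone; LL = one foot; stranded L unfooted): (ˈga:) ku (ˈbo:) so (ˈsu:) ma.
Foot heads: 1, 3, 5.
Primary stress on the leftmost head = syllable 1.
Secondary stress on 3, 5: ˈga:.ku.ˌbo:.so.ˌsu:.ma.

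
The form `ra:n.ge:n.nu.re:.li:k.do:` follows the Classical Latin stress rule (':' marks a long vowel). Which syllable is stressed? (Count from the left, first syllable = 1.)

Classical Latin: stress the penult if heavy (long vowel or closed), else the antepenult.
Weights: 4 re: H, 5 li:k H, 6 do: H.
The penult (syllable 5, li:k) is heavy, so it takes stress.
Stress on syllable 5: ra:n.ge:n.nu.re:.ˈli:k.do:.

5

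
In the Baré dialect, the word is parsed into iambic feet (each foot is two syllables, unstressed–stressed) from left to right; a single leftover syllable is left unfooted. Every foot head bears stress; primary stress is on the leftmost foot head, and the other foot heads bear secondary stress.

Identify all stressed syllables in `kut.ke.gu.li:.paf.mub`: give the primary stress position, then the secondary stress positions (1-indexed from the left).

primary 2, secondary 4, 6

Parse left to right into iambic (σˈσ) feet: (kut.ˈke) (gu.ˈli:) (paf.ˈmub).
Foot heads (stressed positions): 2, 4, 6.
End Rule Leftmost: primary stress on the leftmost head = syllable 2.
Secondary stress on 4, 6: kut.ˈke.gu.ˌli:.paf.ˌmub.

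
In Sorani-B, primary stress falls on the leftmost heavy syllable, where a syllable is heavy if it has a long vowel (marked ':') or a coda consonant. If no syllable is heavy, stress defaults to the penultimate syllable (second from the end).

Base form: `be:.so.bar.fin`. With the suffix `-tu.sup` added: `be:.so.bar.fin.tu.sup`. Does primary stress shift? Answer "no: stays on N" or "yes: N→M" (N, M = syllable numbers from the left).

Base `be:.so.bar.fin` (4 syllables):
  Weights: 1 be: H, 2 so L, 3 bar H, 4 fin H.
  Heavy syllables in the domain: 1, 3, 4. The leftmost is syllable 1 (be:).
  → primary stress on syllable 1.
Suffixed `be:.so.bar.fin.tu.sup` (6 syllables):
  Weights: 1 be: H, 2 so L, 3 bar H, 4 fin H, 5 tu L, 6 sup H.
  Heavy syllables in the domain: 1, 3, 4, 6. The leftmost is syllable 1 (be:).
  → primary stress on syllable 1.

no: stays on 1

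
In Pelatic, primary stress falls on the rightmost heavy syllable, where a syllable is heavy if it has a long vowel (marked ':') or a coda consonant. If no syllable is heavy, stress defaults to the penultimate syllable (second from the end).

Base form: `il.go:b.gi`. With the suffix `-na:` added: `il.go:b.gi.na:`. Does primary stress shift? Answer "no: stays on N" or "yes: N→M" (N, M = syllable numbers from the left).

yes: 2→4

Base `il.go:b.gi` (3 syllables):
  Weights: 1 il H, 2 go:b H, 3 gi L.
  Heavy syllables in the domain: 1, 2. The rightmost is syllable 2 (go:b).
  → primary stress on syllable 2.
Suffixed `il.go:b.gi.na:` (4 syllables):
  Weights: 1 il H, 2 go:b H, 3 gi L, 4 na: H.
  Heavy syllables in the domain: 1, 2, 4. The rightmost is syllable 4 (na:).
  → primary stress on syllable 4.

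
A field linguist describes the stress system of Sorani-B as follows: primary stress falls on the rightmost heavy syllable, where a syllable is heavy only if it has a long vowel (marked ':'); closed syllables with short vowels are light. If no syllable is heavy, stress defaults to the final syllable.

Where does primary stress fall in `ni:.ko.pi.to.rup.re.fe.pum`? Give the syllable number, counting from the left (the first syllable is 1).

Weights: 1 ni: H, 2 ko L, 3 pi L, 4 to L, 5 rup L, 6 re L, 7 fe L, 8 pum L.
Heavy syllables in the domain: 1. The rightmost is syllable 1 (ni:).
Primary stress: syllable 1 → ˈni:.ko.pi.to.rup.re.fe.pum.

1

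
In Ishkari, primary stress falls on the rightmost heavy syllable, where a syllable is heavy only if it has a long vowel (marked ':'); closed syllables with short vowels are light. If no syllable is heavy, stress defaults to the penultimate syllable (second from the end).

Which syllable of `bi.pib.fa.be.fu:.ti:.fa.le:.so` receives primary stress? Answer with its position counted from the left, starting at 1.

Weights: 1 bi L, 2 pib L, 3 fa L, 4 be L, 5 fu: H, 6 ti: H, 7 fa L, 8 le: H, 9 so L.
Heavy syllables in the domain: 5, 6, 8. The rightmost is syllable 8 (le:).
Primary stress: syllable 8 → bi.pib.fa.be.fu:.ti:.fa.ˈle:.so.

8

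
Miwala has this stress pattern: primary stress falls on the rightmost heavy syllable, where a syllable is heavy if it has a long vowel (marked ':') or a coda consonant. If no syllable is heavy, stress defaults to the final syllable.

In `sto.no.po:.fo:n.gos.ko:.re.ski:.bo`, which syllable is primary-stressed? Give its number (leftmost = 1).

Weights: 1 sto L, 2 no L, 3 po: H, 4 fo:n H, 5 gos H, 6 ko: H, 7 re L, 8 ski: H, 9 bo L.
Heavy syllables in the domain: 3, 4, 5, 6, 8. The rightmost is syllable 8 (ski:).
Primary stress: syllable 8 → sto.no.po:.fo:n.gos.ko:.re.ˈski:.bo.

8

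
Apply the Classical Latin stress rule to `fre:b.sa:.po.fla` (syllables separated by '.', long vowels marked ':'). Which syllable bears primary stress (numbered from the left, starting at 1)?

Classical Latin: stress the penult if heavy (long vowel or closed), else the antepenult.
Weights: 2 sa: H, 3 po L, 4 fla L.
The penult (syllable 3, po) is light, so stress falls on the antepenult (syllable 2, sa:).
Stress on syllable 2: fre:b.ˈsa:.po.fla.

2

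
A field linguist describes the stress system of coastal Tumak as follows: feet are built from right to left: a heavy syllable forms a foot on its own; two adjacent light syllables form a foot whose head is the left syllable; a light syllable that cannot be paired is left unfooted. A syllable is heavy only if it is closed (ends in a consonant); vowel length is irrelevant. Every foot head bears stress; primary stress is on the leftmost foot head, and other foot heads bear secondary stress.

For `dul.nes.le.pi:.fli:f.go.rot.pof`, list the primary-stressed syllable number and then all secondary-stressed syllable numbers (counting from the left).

Weights: 1 dul H, 2 nes H, 3 le L, 4 pi: L, 5 fli:f H, 6 go L, 7 rot H, 8 pof H.
Parse right to left (heavy = foot alone; LL = one foot; stranded L unfooted): (ˈdul) (ˈnes) (ˈle.pi:) (ˈfli:f) go (ˈrot) (ˈpof).
Foot heads: 1, 2, 3, 5, 7, 8.
Primary stress on the leftmost head = syllable 1.
Secondary stress on 2, 3, 5, 7, 8: ˈdul.ˌnes.ˌle.pi:.ˌfli:f.go.ˌrot.ˌpof.

primary 1, secondary 2, 3, 5, 7, 8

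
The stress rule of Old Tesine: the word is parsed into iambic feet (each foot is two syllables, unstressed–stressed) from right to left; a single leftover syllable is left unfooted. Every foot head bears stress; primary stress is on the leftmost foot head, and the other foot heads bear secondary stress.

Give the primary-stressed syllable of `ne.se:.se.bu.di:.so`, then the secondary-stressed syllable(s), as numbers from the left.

Parse right to left into iambic (σˈσ) feet: (ne.ˈse:) (se.ˈbu) (di:.ˈso).
Foot heads (stressed positions): 2, 4, 6.
End Rule Leftmost: primary stress on the leftmost head = syllable 2.
Secondary stress on 4, 6: ne.ˈse:.se.ˌbu.di:.ˌso.

primary 2, secondary 4, 6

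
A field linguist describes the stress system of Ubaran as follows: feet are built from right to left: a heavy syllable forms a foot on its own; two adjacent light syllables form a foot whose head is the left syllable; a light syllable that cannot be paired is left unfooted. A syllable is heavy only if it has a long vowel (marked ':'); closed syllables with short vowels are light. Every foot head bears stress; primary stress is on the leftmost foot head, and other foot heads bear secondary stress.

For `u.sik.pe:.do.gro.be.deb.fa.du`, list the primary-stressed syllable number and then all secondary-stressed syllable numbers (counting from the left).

primary 1, secondary 3, 4, 6, 8

Weights: 1 u L, 2 sik L, 3 pe: H, 4 do L, 5 gro L, 6 be L, 7 deb L, 8 fa L, 9 du L.
Parse right to left (heavy = foot alone; LL = one foot; stranded L unfooted): (ˈu.sik) (ˈpe:) (ˈdo.gro) (ˈbe.deb) (ˈfa.du).
Foot heads: 1, 3, 4, 6, 8.
Primary stress on the leftmost head = syllable 1.
Secondary stress on 3, 4, 6, 8: ˈu.sik.ˌpe:.ˌdo.gro.ˌbe.deb.ˌfa.du.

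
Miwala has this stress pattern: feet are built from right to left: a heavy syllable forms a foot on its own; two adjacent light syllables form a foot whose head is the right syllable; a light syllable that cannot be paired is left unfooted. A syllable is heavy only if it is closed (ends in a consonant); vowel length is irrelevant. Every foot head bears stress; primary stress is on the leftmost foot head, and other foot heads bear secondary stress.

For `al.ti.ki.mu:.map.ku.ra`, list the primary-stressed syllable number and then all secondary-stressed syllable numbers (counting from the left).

primary 1, secondary 4, 5, 7

Weights: 1 al H, 2 ti L, 3 ki L, 4 mu: L, 5 map H, 6 ku L, 7 ra L.
Parse right to left (heavy = foot alone; LL = one foot; stranded L unfooted): (ˈal) ti (ki.ˈmu:) (ˈmap) (ku.ˈra).
Foot heads: 1, 4, 5, 7.
Primary stress on the leftmost head = syllable 1.
Secondary stress on 4, 5, 7: ˈal.ti.ki.ˌmu:.ˌmap.ku.ˌra.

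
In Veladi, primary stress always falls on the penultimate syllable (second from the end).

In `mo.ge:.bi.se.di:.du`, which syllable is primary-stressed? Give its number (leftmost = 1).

5

The word has 6 syllables; the penultimate syllable (second from the end) is syllable 5 (di:).
Primary stress: syllable 5 → mo.ge:.bi.se.ˈdi:.du.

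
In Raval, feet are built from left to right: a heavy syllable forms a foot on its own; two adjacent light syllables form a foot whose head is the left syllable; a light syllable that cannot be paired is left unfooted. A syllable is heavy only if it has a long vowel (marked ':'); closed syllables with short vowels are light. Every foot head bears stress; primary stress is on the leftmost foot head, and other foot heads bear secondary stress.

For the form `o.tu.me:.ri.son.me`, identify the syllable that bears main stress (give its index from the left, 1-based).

1

Weights: 1 o L, 2 tu L, 3 me: H, 4 ri L, 5 son L, 6 me L.
Parse left to right (heavy = foot alone; LL = one foot; stranded L unfooted): (ˈo.tu) (ˈme:) (ˈri.son) me.
Foot heads: 1, 3, 4.
Primary stress on the leftmost head = syllable 1.
Primary stress: syllable 1 → ˈo.tu.me:.ri.son.me.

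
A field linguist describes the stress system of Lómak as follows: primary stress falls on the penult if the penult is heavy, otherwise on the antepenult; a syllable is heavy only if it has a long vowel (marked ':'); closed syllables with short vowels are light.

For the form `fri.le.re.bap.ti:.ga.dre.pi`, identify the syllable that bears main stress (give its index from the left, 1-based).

Weights: 6 ga L, 7 dre L, 8 pi L.
The penult (syllable 7, dre) is light, so stress falls on the antepenult (syllable 6, ga).
Primary stress: syllable 6 → fri.le.re.bap.ti:.ˈga.dre.pi.

6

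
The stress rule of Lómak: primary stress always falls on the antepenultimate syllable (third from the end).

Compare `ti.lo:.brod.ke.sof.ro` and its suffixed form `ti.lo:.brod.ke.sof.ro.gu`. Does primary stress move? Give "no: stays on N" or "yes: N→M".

yes: 4→5

Base `ti.lo:.brod.ke.sof.ro` (6 syllables):
  The word has 6 syllables; the antepenultimate syllable (third from the end) is syllable 4 (ke).
  → primary stress on syllable 4.
Suffixed `ti.lo:.brod.ke.sof.ro.gu` (7 syllables):
  The word has 7 syllables; the antepenultimate syllable (third from the end) is syllable 5 (sof).
  → primary stress on syllable 5.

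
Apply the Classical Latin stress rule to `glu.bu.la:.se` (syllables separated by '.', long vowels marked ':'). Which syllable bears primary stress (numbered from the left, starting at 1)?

Classical Latin: stress the penult if heavy (long vowel or closed), else the antepenult.
Weights: 2 bu L, 3 la: H, 4 se L.
The penult (syllable 3, la:) is heavy, so it takes stress.
Stress on syllable 3: glu.bu.ˈla:.se.

3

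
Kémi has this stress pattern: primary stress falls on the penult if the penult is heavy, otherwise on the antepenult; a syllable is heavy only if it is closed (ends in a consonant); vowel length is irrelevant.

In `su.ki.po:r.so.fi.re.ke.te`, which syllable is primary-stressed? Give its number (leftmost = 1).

6

Weights: 6 re L, 7 ke L, 8 te L.
The penult (syllable 7, ke) is light, so stress falls on the antepenult (syllable 6, re).
Primary stress: syllable 6 → su.ki.po:r.so.fi.ˈre.ke.te.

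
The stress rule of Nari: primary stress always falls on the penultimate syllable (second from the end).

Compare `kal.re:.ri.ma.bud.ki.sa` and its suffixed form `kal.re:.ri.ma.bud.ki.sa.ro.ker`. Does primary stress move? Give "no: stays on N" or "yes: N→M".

yes: 6→8

Base `kal.re:.ri.ma.bud.ki.sa` (7 syllables):
  The word has 7 syllables; the penultimate syllable (second from the end) is syllable 6 (ki).
  → primary stress on syllable 6.
Suffixed `kal.re:.ri.ma.bud.ki.sa.ro.ker` (9 syllables):
  The word has 9 syllables; the penultimate syllable (second from the end) is syllable 8 (ro).
  → primary stress on syllable 8.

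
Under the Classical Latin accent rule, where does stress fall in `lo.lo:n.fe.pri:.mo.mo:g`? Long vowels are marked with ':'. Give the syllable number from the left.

4

Classical Latin: stress the penult if heavy (long vowel or closed), else the antepenult.
Weights: 4 pri: H, 5 mo L, 6 mo:g H.
The penult (syllable 5, mo) is light, so stress falls on the antepenult (syllable 4, pri:).
Stress on syllable 4: lo.lo:n.fe.ˈpri:.mo.mo:g.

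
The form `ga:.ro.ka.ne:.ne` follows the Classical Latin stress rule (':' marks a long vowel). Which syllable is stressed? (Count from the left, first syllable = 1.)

4

Classical Latin: stress the penult if heavy (long vowel or closed), else the antepenult.
Weights: 3 ka L, 4 ne: H, 5 ne L.
The penult (syllable 4, ne:) is heavy, so it takes stress.
Stress on syllable 4: ga:.ro.ka.ˈne:.ne.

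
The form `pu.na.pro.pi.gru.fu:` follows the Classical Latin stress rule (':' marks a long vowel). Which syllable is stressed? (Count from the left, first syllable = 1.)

Classical Latin: stress the penult if heavy (long vowel or closed), else the antepenult.
Weights: 4 pi L, 5 gru L, 6 fu: H.
The penult (syllable 5, gru) is light, so stress falls on the antepenult (syllable 4, pi).
Stress on syllable 4: pu.na.pro.ˈpi.gru.fu:.

4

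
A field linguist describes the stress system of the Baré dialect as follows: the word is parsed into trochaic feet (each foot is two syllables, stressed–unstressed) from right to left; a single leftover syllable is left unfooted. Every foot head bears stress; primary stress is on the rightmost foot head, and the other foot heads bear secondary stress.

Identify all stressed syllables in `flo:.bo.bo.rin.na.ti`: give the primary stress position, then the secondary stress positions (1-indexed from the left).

Parse right to left into trochaic (ˈσσ) feet: (ˈflo:.bo) (ˈbo.rin) (ˈna.ti).
Foot heads (stressed positions): 1, 3, 5.
End Rule Rightmost: primary stress on the rightmost head = syllable 5.
Secondary stress on 1, 3: ˌflo:.bo.ˌbo.rin.ˈna.ti.

primary 5, secondary 1, 3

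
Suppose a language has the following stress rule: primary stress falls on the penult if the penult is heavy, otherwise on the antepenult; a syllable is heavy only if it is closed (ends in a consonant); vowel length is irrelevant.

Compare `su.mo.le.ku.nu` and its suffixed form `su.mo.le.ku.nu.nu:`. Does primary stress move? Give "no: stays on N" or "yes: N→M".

Base `su.mo.le.ku.nu` (5 syllables):
  Weights: 3 le L, 4 ku L, 5 nu L.
  The penult (syllable 4, ku) is light, so stress falls on the antepenult (syllable 3, le).
  → primary stress on syllable 3.
Suffixed `su.mo.le.ku.nu.nu:` (6 syllables):
  Weights: 4 ku L, 5 nu L, 6 nu: L.
  The penult (syllable 5, nu) is light, so stress falls on the antepenult (syllable 4, ku).
  → primary stress on syllable 4.

yes: 3→4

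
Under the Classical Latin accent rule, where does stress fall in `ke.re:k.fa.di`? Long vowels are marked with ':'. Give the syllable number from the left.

2

Classical Latin: stress the penult if heavy (long vowel or closed), else the antepenult.
Weights: 2 re:k H, 3 fa L, 4 di L.
The penult (syllable 3, fa) is light, so stress falls on the antepenult (syllable 2, re:k).
Stress on syllable 2: ke.ˈre:k.fa.di.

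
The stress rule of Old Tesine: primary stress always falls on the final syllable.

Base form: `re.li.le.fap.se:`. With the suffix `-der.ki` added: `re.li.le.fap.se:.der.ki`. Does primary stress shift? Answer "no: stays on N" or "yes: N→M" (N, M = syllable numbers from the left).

Base `re.li.le.fap.se:` (5 syllables):
  The word has 5 syllables; the final syllable is syllable 5 (se:).
  → primary stress on syllable 5.
Suffixed `re.li.le.fap.se:.der.ki` (7 syllables):
  The word has 7 syllables; the final syllable is syllable 7 (ki).
  → primary stress on syllable 7.

yes: 5→7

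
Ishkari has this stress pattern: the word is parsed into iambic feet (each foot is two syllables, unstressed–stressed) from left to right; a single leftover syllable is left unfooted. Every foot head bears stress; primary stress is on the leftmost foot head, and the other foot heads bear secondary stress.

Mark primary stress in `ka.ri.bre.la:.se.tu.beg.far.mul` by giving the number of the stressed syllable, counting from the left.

Parse left to right into iambic (σˈσ) feet: (ka.ˈri) (bre.ˈla:) (se.ˈtu) (beg.ˈfar) mul. Syllable 9 is left unfooted.
Foot heads (stressed positions): 2, 4, 6, 8.
End Rule Leftmost: primary stress on the leftmost head = syllable 2.
Primary stress: syllable 2 → ka.ˈri.bre.la:.se.tu.beg.far.mul.

2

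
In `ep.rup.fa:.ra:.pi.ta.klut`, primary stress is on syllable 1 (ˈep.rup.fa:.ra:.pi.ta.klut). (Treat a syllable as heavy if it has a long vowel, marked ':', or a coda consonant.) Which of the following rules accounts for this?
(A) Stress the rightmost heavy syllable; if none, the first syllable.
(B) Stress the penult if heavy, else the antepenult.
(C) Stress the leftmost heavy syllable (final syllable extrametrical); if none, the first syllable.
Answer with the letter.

Rule A → syllable 7 (observed: 1).
Rule B → syllable 5 (observed: 1).
Rule C → syllable 1 ✓.

C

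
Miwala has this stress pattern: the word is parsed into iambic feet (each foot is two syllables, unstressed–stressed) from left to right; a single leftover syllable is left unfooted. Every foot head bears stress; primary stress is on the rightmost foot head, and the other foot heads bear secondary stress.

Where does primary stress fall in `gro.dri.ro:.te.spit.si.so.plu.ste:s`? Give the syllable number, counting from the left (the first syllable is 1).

Parse left to right into iambic (σˈσ) feet: (gro.ˈdri) (ro:.ˈte) (spit.ˈsi) (so.ˈplu) ste:s. Syllable 9 is left unfooted.
Foot heads (stressed positions): 2, 4, 6, 8.
End Rule Rightmost: primary stress on the rightmost head = syllable 8.
Primary stress: syllable 8 → gro.dri.ro:.te.spit.si.so.ˈplu.ste:s.

8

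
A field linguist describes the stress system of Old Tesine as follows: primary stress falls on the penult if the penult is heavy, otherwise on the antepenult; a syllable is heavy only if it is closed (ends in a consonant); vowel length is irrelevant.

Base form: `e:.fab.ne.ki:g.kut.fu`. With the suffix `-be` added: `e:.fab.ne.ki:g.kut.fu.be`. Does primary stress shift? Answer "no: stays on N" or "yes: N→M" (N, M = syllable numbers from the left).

no: stays on 5

Base `e:.fab.ne.ki:g.kut.fu` (6 syllables):
  Weights: 4 ki:g H, 5 kut H, 6 fu L.
  The penult (syllable 5, kut) is heavy, so it takes stress.
  → primary stress on syllable 5.
Suffixed `e:.fab.ne.ki:g.kut.fu.be` (7 syllables):
  Weights: 5 kut H, 6 fu L, 7 be L.
  The penult (syllable 6, fu) is light, so stress falls on the antepenult (syllable 5, kut).
  → primary stress on syllable 5.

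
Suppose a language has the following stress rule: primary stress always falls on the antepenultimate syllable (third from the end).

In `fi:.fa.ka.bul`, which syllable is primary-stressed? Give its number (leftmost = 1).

2

The word has 4 syllables; the antepenultimate syllable (third from the end) is syllable 2 (fa).
Primary stress: syllable 2 → fi:.ˈfa.ka.bul.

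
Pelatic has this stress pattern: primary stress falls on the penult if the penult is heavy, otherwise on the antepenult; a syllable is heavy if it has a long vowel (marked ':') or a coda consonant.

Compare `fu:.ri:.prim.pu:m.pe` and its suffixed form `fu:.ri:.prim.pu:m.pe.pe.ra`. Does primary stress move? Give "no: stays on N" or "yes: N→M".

yes: 4→5

Base `fu:.ri:.prim.pu:m.pe` (5 syllables):
  Weights: 3 prim H, 4 pu:m H, 5 pe L.
  The penult (syllable 4, pu:m) is heavy, so it takes stress.
  → primary stress on syllable 4.
Suffixed `fu:.ri:.prim.pu:m.pe.pe.ra` (7 syllables):
  Weights: 5 pe L, 6 pe L, 7 ra L.
  The penult (syllable 6, pe) is light, so stress falls on the antepenult (syllable 5, pe).
  → primary stress on syllable 5.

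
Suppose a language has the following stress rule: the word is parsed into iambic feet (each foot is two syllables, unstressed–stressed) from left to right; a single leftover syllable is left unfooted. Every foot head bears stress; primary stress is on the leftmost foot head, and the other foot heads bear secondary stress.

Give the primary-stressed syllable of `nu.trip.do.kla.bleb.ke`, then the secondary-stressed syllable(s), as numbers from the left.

primary 2, secondary 4, 6

Parse left to right into iambic (σˈσ) feet: (nu.ˈtrip) (do.ˈkla) (bleb.ˈke).
Foot heads (stressed positions): 2, 4, 6.
End Rule Leftmost: primary stress on the leftmost head = syllable 2.
Secondary stress on 4, 6: nu.ˈtrip.do.ˌkla.bleb.ˌke.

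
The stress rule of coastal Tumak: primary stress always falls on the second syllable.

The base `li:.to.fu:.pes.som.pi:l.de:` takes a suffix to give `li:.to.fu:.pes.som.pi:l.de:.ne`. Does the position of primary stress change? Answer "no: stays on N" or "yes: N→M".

Base `li:.to.fu:.pes.som.pi:l.de:` (7 syllables):
  The word has 7 syllables; the second syllable is syllable 2 (to).
  → primary stress on syllable 2.
Suffixed `li:.to.fu:.pes.som.pi:l.de:.ne` (8 syllables):
  The word has 8 syllables; the second syllable is syllable 2 (to).
  → primary stress on syllable 2.

no: stays on 2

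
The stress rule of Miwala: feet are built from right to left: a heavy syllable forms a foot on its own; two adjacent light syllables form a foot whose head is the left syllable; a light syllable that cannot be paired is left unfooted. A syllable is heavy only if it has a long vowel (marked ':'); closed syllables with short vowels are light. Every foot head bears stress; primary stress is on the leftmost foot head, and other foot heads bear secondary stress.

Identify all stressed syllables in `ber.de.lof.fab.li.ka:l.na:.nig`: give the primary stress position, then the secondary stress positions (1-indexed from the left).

Weights: 1 ber L, 2 de L, 3 lof L, 4 fab L, 5 li L, 6 ka:l H, 7 na: H, 8 nig L.
Parse right to left (heavy = foot alone; LL = one foot; stranded L unfooted): ber (ˈde.lof) (ˈfab.li) (ˈka:l) (ˈna:) nig.
Foot heads: 2, 4, 6, 7.
Primary stress on the leftmost head = syllable 2.
Secondary stress on 4, 6, 7: ber.ˈde.lof.ˌfab.li.ˌka:l.ˌna:.nig.

primary 2, secondary 4, 6, 7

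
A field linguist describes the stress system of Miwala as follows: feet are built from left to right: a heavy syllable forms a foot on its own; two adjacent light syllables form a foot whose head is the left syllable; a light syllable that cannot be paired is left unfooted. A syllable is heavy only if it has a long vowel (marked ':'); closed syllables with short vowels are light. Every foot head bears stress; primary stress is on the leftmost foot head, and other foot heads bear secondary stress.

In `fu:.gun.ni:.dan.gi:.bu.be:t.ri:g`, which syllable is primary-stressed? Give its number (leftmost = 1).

Weights: 1 fu: H, 2 gun L, 3 ni: H, 4 dan L, 5 gi: H, 6 bu L, 7 be:t H, 8 ri:g H.
Parse left to right (heavy = foot alone; LL = one foot; stranded L unfooted): (ˈfu:) gun (ˈni:) dan (ˈgi:) bu (ˈbe:t) (ˈri:g).
Foot heads: 1, 3, 5, 7, 8.
Primary stress on the leftmost head = syllable 1.
Primary stress: syllable 1 → ˈfu:.gun.ni:.dan.gi:.bu.be:t.ri:g.

1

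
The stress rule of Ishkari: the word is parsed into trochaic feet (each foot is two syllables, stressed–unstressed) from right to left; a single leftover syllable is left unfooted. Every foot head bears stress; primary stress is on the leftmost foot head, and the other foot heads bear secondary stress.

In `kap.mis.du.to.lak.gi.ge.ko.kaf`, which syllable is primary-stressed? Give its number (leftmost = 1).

Parse right to left into trochaic (ˈσσ) feet: kap (ˈmis.du) (ˈto.lak) (ˈgi.ge) (ˈko.kaf). Syllable 1 is left unfooted.
Foot heads (stressed positions): 2, 4, 6, 8.
End Rule Leftmost: primary stress on the leftmost head = syllable 2.
Primary stress: syllable 2 → kap.ˈmis.du.to.lak.gi.ge.ko.kaf.

2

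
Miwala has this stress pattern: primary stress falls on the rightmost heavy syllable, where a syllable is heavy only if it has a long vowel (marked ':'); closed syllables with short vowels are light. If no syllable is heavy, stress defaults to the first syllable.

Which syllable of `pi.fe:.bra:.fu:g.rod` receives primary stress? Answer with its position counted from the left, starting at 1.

Weights: 1 pi L, 2 fe: H, 3 bra: H, 4 fu:g H, 5 rod L.
Heavy syllables in the domain: 2, 3, 4. The rightmost is syllable 4 (fu:g).
Primary stress: syllable 4 → pi.fe:.bra:.ˈfu:g.rod.

4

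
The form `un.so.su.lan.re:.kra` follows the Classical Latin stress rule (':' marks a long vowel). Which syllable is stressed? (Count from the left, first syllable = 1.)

Classical Latin: stress the penult if heavy (long vowel or closed), else the antepenult.
Weights: 4 lan H, 5 re: H, 6 kra L.
The penult (syllable 5, re:) is heavy, so it takes stress.
Stress on syllable 5: un.so.su.lan.ˈre:.kra.

5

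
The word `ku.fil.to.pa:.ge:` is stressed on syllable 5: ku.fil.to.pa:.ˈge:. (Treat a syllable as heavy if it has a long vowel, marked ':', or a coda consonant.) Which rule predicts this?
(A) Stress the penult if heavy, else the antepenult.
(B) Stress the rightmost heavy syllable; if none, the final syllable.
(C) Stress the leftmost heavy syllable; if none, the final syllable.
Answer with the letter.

Rule A → syllable 4 (observed: 5).
Rule B → syllable 5 ✓.
Rule C → syllable 2 (observed: 5).

B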